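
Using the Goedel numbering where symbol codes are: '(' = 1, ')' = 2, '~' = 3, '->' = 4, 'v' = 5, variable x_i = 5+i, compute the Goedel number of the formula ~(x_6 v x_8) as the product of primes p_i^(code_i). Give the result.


Formula: ~(x_6 v x_8)
Symbol codes: [3, 1, 11, 5, 13, 2]
Primes: [2, 3, 5, 7, 11, 13]
p_1^3 = 2^3 = 8
p_2^1 = 3^1 = 3
p_3^11 = 5^11 = 48828125
p_4^5 = 7^5 = 16807
p_5^13 = 11^13 = 34522712143931
p_6^2 = 13^2 = 169
Product = 114911396118181834655859375000

114911396118181834655859375000


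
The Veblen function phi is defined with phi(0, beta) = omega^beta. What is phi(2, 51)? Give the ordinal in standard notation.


phi(2, 51):
phi(2, beta) = zeta_beta (the beta-th zeta number, fixed point of epsilon).
phi(2, 51) = zeta_51

zeta_51


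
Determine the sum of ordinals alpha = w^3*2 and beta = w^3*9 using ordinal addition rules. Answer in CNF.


Ordinal addition w^3*2 + w^3*9:
Both terms have the same exponent 3.
w^e*c + w^e*d = w^e*(c+d).
Result = w^3*(2+9) = w^3*11

w^3*11


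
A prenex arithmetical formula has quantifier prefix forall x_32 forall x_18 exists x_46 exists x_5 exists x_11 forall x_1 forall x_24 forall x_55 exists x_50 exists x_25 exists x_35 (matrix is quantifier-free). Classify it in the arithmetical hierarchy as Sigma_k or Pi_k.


Leading quantifier is forall, so the class is Pi.
Number of quantifier blocks = alternations + 1 = 3 + 1 = 4.
Classification: Pi_4

Pi_4


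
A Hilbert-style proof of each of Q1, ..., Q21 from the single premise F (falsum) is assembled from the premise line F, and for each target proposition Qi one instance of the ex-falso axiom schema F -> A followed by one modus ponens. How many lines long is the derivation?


Ex falso, line by line:
- 1 premise line (F)
- 21 targets, each needing 1 axiom instance (F -> Qi) + 1 MP = 2 lines: 2 * 21 = 42
Total = 1 + 42 = 43 lines.

43


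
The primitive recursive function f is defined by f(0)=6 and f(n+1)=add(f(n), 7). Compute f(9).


f(0) = 6
f(1) = add(f(0), 7) = add(6, 7) = 13
f(2) = add(f(1), 7) = add(13, 7) = 20
f(3) = add(f(2), 7) = add(20, 7) = 27
f(4) = add(f(3), 7) = add(27, 7) = 34
f(5) = add(f(4), 7) = add(34, 7) = 41
f(6) = add(f(5), 7) = add(41, 7) = 48
f(7) = add(f(6), 7) = add(48, 7) = 55
f(8) = add(f(7), 7) = add(55, 7) = 62
f(9) = add(f(8), 7) = add(62, 7) = 69


69


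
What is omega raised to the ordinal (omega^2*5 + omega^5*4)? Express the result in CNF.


omega^(omega^2*5 + omega^5*4):
In ordinal addition a term is absorbed by a following term of strictly larger exponent: 2 < 5, so omega^2*5 + omega^5*4 = omega^5*4.
omega raised to a CNF ordinal is a single CNF term: Result = omega^(omega^5*4)

omega^(omega^5*4)


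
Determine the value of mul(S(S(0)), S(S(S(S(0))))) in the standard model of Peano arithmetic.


mul(S^2(0), S^4(0)):
S^2(0) = 2
S^4(0) = 4
2 * 4 = 8

8


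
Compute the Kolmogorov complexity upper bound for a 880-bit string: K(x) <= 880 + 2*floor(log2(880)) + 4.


floor(log2(880)) = 9
2 * 9 = 18
K(x) <= 880 + 18 + 4 = 902

902


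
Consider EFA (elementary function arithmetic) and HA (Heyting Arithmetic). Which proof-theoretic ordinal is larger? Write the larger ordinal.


Proof-theoretic ordinal of EFA (elementary function arithmetic): omega^3
Proof-theoretic ordinal of HA (Heyting Arithmetic): epsilon_0
Comparing: omega^3 < epsilon_0.
The larger ordinal is epsilon_0 (from HA (Heyting Arithmetic)).

epsilon_0


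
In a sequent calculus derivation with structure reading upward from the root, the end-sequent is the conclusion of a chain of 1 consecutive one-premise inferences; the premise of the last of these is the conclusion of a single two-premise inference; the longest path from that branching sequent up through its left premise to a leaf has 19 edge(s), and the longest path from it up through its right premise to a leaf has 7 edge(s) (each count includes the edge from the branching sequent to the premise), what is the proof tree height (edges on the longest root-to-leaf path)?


Longest path through the left premise: 19 edges (measured from the branching sequent)
Longest path through the right premise: 7 edges
Height of the subtree rooted at the branching sequent: max(19, 7) = 19
The branching sequent sits 1 edges above the root (the chain of one-premise inferences), so height = 19 + 1 = 20

20


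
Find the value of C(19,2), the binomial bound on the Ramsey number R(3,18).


R(3,18) <= C(3+18-2, 3-1) = C(19, 2)
C(19, 2) = 19! / (2! * 17!)
= 171

171


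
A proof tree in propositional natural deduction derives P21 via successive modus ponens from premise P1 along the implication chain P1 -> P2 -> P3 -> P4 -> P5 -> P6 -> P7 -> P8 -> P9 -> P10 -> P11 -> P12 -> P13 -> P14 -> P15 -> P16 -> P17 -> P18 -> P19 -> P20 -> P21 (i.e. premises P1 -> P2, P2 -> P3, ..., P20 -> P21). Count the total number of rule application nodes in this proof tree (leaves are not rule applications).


We have a chain: P1 -> P2 -> P3 -> P4 -> P5 -> P6 -> P7 -> P8 -> P9 -> P10 -> P11 -> P12 -> P13 -> P14 -> P15 -> P16 -> P17 -> P18 -> P19 -> P20 -> P21.
Each modus ponens application produces the next variable.
The chain has 21 propositions, so 21-1 = 20 modus ponens steps.
Total inference nodes = 20

20


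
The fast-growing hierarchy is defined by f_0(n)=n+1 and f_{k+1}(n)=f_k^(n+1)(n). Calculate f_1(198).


f_1(198) = f_0^199(198)
f_0 adds 1 each time, applied 199 times.
f_1(198) = 198 + 199 = 397

397


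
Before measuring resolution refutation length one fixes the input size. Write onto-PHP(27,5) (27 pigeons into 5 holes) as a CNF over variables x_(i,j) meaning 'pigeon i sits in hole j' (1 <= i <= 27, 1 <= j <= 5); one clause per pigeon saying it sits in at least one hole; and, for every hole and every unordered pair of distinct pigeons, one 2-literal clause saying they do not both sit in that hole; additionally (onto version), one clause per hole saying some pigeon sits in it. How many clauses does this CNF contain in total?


onto-PHP(27,5): 27 pigeons, 5 holes, 27*5 = 135 variables.
- pigeon clauses: one per pigeon -> 27 clauses
- hole clauses: 5 holes * C(27,2) = 5 * 351 -> 1755 clauses
- onto clauses: one per hole -> 5 clauses
Total clauses = 27 + 1755 + 5 = 1787

1787


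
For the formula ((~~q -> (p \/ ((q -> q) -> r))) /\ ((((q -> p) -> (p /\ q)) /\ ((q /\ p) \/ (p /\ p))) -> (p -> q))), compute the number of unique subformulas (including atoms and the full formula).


Formula: ((~~q -> (p \/ ((q -> q) -> r))) /\ ((((q -> p) -> (p /\ q)) /\ ((q /\ p) \/ (p /\ p))) -> (p -> q)))
Subformulas found:
  1. r
  2. q
  3. p
  4. ~q
  5. ~~q
  6. (q /\ p)
  7. (p /\ q)
  8. (q -> p)
  9. (q -> q)
  10. (p /\ p)
  11. (p -> q)
  12. ((q -> q) -> r)
  13. ((q /\ p) \/ (p /\ p))
  14. ((q -> p) -> (p /\ q))
  15. (p \/ ((q -> q) -> r))
  16. (~~q -> (p \/ ((q -> q) -> r)))
  17. (((q -> p) -> (p /\ q)) /\ ((q /\ p) \/ (p /\ p)))
  18. ((((q -> p) -> (p /\ q)) /\ ((q /\ p) \/ (p /\ p))) -> (p -> q))
  19. ((~~q -> (p \/ ((q -> q) -> r))) /\ ((((q -> p) -> (p /\ q)) /\ ((q /\ p) \/ (p /\ p))) -> (p -> q)))
Total distinct subformulas = 19

19


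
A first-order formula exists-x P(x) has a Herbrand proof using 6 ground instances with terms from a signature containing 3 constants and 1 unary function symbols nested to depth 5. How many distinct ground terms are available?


Herbrand terms by depth:
Depth 0: 3 constants
Depth 1: 3 new terms (running total: 6)
Depth 2: 3 new terms (running total: 9)
Depth 3: 3 new terms (running total: 12)
Depth 4: 3 new terms (running total: 15)
Depth 5: 3 new terms (running total: 18)
Total distinct ground terms = 18

18


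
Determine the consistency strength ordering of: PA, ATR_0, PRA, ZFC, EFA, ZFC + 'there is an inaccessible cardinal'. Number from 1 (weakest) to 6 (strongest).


Ordering by consistency strength:
1. EFA
2. PRA
3. PA
4. ATR_0
5. ZFC
6. ZFC + 'there is an inaccessible cardinal'


PA=3, ATR_0=4, PRA=2, ZFC=5, EFA=1, ZFC + 'there is an inaccessible cardinal'=6


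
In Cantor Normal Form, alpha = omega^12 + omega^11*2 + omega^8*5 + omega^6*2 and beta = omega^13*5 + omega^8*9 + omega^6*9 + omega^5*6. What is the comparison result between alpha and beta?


Compare term by term from highest exponent:
alpha = omega^12 + omega^11*2 + omega^8*5 + omega^6*2
beta = omega^13*5 + omega^8*9 + omega^6*9 + omega^5*6
Term 1: alpha has omega^12*1, beta has omega^13*5
Term 2: alpha has omega^11*2, beta has omega^8*9
Term 3: alpha has omega^8*5, beta has omega^6*9
Term 4: alpha has omega^6*2, beta has omega^5*6
Result: alpha < beta

alpha < beta


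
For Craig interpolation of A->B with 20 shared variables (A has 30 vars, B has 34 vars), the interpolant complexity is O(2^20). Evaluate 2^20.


Shared atoms = 20
Craig interpolant size bound = 2^20
= 1048576

1048576


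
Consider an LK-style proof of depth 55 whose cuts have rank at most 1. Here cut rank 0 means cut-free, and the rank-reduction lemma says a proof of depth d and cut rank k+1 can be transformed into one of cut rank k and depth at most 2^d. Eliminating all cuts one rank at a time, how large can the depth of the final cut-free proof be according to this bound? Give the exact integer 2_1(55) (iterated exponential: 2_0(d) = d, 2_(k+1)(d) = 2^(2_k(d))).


Each rank reduction sends depth d to at most 2^d; cut rank r needs r reductions.
2_0(55) = 55
2_1(55) = 2^55 = 36028797018963968
Cut-free depth bound = 36028797018963968

36028797018963968


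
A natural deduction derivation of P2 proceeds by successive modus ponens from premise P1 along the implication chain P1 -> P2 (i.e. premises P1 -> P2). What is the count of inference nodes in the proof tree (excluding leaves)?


We have a chain: P1 -> P2.
Each modus ponens application produces the next variable.
The chain has 2 propositions, so 2-1 = 1 modus ponens steps.
Total inference nodes = 1

1


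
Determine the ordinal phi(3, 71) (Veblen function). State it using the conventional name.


phi(3, 71):
phi(3, beta) = eta_beta (the beta-th eta number, fixed point of zeta).
phi(3, 71) = eta_71

eta_71


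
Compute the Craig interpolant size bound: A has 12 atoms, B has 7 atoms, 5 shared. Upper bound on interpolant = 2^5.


Shared atoms = 5
Craig interpolant size bound = 2^5
= 32

32


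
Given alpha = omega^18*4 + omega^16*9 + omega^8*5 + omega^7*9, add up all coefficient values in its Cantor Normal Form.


CNF: omega^18*4 + omega^16*9 + omega^8*5 + omega^7*9
Coefficients: 4 + 9 + 5 + 9 = 27

27


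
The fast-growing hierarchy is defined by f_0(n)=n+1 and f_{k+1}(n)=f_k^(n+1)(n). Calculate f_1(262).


f_1(262) = f_0^263(262)
f_0 adds 1 each time, applied 263 times.
f_1(262) = 262 + 263 = 525

525


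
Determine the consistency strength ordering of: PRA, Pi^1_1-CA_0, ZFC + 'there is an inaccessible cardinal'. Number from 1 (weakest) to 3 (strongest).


Ordering by consistency strength:
1. PRA
2. Pi^1_1-CA_0
3. ZFC + 'there is an inaccessible cardinal'


PRA=1, Pi^1_1-CA_0=2, ZFC + 'there is an inaccessible cardinal'=3


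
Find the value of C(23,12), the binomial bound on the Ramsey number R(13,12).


R(13,12) <= C(13+12-2, 13-1) = C(23, 12)
C(23, 12) = 23! / (12! * 11!)
= 1352078

1352078


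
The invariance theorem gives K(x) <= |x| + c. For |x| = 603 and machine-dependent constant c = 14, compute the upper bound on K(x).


K(x) <= |x| + c = 603 + 14 = 617

617


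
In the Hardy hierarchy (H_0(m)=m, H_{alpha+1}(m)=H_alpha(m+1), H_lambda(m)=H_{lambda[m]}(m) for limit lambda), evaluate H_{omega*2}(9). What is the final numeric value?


H_{omega*2}(9):
For the Hardy hierarchy, H_{omega*k}(n) = 2^k * n.
2^2 = 4.
4 * 9 = 36

36


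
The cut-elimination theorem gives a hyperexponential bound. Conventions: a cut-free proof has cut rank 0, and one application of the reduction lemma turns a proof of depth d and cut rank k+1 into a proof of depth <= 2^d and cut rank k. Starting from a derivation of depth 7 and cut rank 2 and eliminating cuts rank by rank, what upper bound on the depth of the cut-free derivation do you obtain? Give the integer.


Each rank reduction sends depth d to at most 2^d; cut rank r needs r reductions.
2_0(7) = 7
2_1(7) = 2^7 = 128
2_2(7) = 2^128 = 340282366920938463463374607431768211456
Cut-free depth bound = 340282366920938463463374607431768211456

340282366920938463463374607431768211456


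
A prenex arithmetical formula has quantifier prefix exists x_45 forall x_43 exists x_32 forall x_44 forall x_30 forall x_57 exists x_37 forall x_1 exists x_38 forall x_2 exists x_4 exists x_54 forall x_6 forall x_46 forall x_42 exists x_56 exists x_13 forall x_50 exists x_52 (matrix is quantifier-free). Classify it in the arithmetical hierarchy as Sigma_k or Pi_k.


Leading quantifier is exists, so the class is Sigma.
Number of quantifier blocks = alternations + 1 = 12 + 1 = 13.
Classification: Sigma_13

Sigma_13


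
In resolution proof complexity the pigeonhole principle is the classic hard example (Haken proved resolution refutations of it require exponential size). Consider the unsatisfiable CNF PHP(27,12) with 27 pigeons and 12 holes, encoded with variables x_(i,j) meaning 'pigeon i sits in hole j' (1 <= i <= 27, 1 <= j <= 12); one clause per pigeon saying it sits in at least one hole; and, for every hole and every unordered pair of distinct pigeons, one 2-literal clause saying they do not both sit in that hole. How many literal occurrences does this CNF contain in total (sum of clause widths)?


PHP(27,12): 27 pigeons, 12 holes, 27*12 = 324 variables.
- pigeon clauses: one per pigeon -> 27 clauses of width 12 -> 324 literals
- hole clauses: 12 holes * C(27,2) = 12 * 351 -> 4212 clauses of width 2 -> 8424 literals
Total literal occurrences = 324 + 8424 = 8748

8748


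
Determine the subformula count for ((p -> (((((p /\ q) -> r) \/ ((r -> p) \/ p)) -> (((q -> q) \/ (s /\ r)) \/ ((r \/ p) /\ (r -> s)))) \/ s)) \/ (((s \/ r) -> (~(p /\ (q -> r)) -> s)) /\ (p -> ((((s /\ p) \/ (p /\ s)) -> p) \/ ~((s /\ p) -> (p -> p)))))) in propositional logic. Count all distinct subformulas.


Formula: ((p -> (((((p /\ q) -> r) \/ ((r -> p) \/ p)) -> (((q -> q) \/ (s /\ r)) \/ ((r \/ p) /\ (r -> s)))) \/ s)) \/ (((s \/ r) -> (~(p /\ (q -> r)) -> s)) /\ (p -> ((((s /\ p) \/ (p /\ s)) -> p) \/ ~((s /\ p) -> (p -> p))))))
Subformulas found:
  1. r
  2. p
  3. q
  4. s
  5. (p /\ q)
  6. (r -> p)
  7. (s /\ r)
  8. (q -> q)
  9. (p -> p)
  10. (q -> r)
  11. (p /\ s)
  12. (s \/ r)
  13. (s /\ p)
  14. (r \/ p)
  15. (r -> s)
  16. ((r -> p) \/ p)
  17. ((p /\ q) -> r)
  18. (p /\ (q -> r))
  19. ~(p /\ (q -> r))
  20. ((s /\ p) -> (p -> p))
  21. ((r \/ p) /\ (r -> s))
  22. ((s /\ p) \/ (p /\ s))
  23. ((q -> q) \/ (s /\ r))
  24. ~((s /\ p) -> (p -> p))
  25. (~(p /\ (q -> r)) -> s)
  26. (((s /\ p) \/ (p /\ s)) -> p)
  27. (((p /\ q) -> r) \/ ((r -> p) \/ p))
  28. ((s \/ r) -> (~(p /\ (q -> r)) -> s))
  29. (((q -> q) \/ (s /\ r)) \/ ((r \/ p) /\ (r -> s)))
  30. ((((s /\ p) \/ (p /\ s)) -> p) \/ ~((s /\ p) -> (p -> p)))
  31. (p -> ((((s /\ p) \/ (p /\ s)) -> p) \/ ~((s /\ p) -> (p -> p))))
  32. ((((p /\ q) -> r) \/ ((r -> p) \/ p)) -> (((q -> q) \/ (s /\ r)) \/ ((r \/ p) /\ (r -> s))))
  33. (((((p /\ q) -> r) \/ ((r -> p) \/ p)) -> (((q -> q) \/ (s /\ r)) \/ ((r \/ p) /\ (r -> s)))) \/ s)
  34. (p -> (((((p /\ q) -> r) \/ ((r -> p) \/ p)) -> (((q -> q) \/ (s /\ r)) \/ ((r \/ p) /\ (r -> s)))) \/ s))
  35. (((s \/ r) -> (~(p /\ (q -> r)) -> s)) /\ (p -> ((((s /\ p) \/ (p /\ s)) -> p) \/ ~((s /\ p) -> (p -> p)))))
  36. ((p -> (((((p /\ q) -> r) \/ ((r -> p) \/ p)) -> (((q -> q) \/ (s /\ r)) \/ ((r \/ p) /\ (r -> s)))) \/ s)) \/ (((s \/ r) -> (~(p /\ (q -> r)) -> s)) /\ (p -> ((((s /\ p) \/ (p /\ s)) -> p) \/ ~((s /\ p) -> (p -> p))))))
Total distinct subformulas = 36

36


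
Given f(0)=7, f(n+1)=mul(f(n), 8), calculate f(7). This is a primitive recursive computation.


f(0) = 7
f(1) = mul(f(0), 8) = mul(7, 8) = 56
f(2) = mul(f(1), 8) = mul(56, 8) = 448
f(3) = mul(f(2), 8) = mul(448, 8) = 3584
f(4) = mul(f(3), 8) = mul(3584, 8) = 28672
f(5) = mul(f(4), 8) = mul(28672, 8) = 229376
f(6) = mul(f(5), 8) = mul(229376, 8) = 1835008
f(7) = mul(f(6), 8) = mul(1835008, 8) = 14680064


14680064


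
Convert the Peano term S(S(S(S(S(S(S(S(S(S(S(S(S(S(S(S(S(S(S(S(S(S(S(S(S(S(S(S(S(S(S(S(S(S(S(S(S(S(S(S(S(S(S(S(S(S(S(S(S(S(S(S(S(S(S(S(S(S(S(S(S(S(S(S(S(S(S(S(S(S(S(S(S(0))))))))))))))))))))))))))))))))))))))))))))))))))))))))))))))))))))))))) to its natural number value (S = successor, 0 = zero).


Counting successors applied to 0:
73 applications of S to 0 = 73

73


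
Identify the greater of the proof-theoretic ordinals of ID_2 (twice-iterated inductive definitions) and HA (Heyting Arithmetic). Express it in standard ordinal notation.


Proof-theoretic ordinal of ID_2 (twice-iterated inductive definitions): psi_0(epsilon_{Omega_2+1})
Proof-theoretic ordinal of HA (Heyting Arithmetic): epsilon_0
Comparing: epsilon_0 < psi_0(epsilon_{Omega_2+1}).
The larger ordinal is psi_0(epsilon_{Omega_2+1}) (from ID_2 (twice-iterated inductive definitions)).

psi_0(epsilon_{Omega_2+1})


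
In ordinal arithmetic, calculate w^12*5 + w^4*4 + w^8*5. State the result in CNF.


Ordinal addition (w^12*5 + w^4*4) + w^8*5:
alpha's leading term has exponent 12 > beta's exponent 8, so it survives.
alpha's tail term has exponent 4 < beta's exponent 8, so it is absorbed by beta.
In ordinal addition, any term followed by a strictly larger-exponent term is absorbed.
Result = w^12*5 + w^8*5

w^12*5 + w^8*5


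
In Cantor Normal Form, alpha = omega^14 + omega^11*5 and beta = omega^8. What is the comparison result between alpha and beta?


Compare term by term from highest exponent:
alpha = omega^14 + omega^11*5
beta = omega^8
Term 1: alpha has omega^14*1, beta has omega^8*1
Term 2: alpha has omega^11*5, beta has omega^0*0
Result: alpha > beta

alpha > beta


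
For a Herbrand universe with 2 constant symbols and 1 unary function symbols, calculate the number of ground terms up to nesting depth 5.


Herbrand terms by depth:
Depth 0: 2 constants
Depth 1: 2 new terms (running total: 4)
Depth 2: 2 new terms (running total: 6)
Depth 3: 2 new terms (running total: 8)
Depth 4: 2 new terms (running total: 10)
Depth 5: 2 new terms (running total: 12)
Total distinct ground terms = 12

12


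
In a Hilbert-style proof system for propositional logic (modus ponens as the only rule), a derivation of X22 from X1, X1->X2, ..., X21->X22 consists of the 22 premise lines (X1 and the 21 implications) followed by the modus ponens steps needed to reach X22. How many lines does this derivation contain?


We have 22 premise lines: X1 and 21 implications.
Each implication is detached once by MP, giving 21 MP lines.
22 premise lines + 21 MP lines = 43 total lines.

43


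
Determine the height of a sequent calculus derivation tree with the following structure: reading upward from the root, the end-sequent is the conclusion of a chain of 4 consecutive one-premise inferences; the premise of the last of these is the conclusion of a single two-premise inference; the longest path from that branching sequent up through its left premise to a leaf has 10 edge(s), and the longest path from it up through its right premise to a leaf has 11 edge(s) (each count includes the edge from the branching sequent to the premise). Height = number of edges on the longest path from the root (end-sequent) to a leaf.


Longest path through the left premise: 10 edges (measured from the branching sequent)
Longest path through the right premise: 11 edges
Height of the subtree rooted at the branching sequent: max(10, 11) = 11
The branching sequent sits 4 edges above the root (the chain of one-premise inferences), so height = 11 + 4 = 15

15


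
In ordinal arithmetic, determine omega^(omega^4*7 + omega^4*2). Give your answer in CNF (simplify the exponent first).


omega^(omega^4*7 + omega^4*2):
Both terms of the exponent have the same exponent 4, so they merge: omega^4*7 + omega^4*2 = omega^4*(7+2) = omega^4*9.
omega raised to a CNF ordinal is a single CNF term: Result = omega^(omega^4*9)

omega^(omega^4*9)


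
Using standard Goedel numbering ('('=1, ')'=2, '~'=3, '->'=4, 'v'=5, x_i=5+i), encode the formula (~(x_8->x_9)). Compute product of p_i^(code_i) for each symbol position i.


Formula: (~(x_8->x_9))
Symbol codes: [1, 3, 1, 13, 4, 14, 2, 2]
Primes: [2, 3, 5, 7, 11, 13, 17, 19]
p_1^1 = 2^1 = 2
p_2^3 = 3^3 = 27
p_3^1 = 5^1 = 5
p_4^13 = 7^13 = 96889010407
p_5^4 = 11^4 = 14641
p_6^14 = 13^14 = 3937376385699289
p_7^2 = 17^2 = 289
p_8^2 = 19^2 = 361
Product = 157333426807402037725633097714365338690

157333426807402037725633097714365338690


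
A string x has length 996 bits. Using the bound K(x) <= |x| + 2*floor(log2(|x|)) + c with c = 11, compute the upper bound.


floor(log2(996)) = 9
2 * 9 = 18
K(x) <= 996 + 18 + 11 = 1025

1025


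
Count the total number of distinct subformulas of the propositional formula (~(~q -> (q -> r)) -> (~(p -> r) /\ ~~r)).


Formula: (~(~q -> (q -> r)) -> (~(p -> r) /\ ~~r))
Subformulas found:
  1. q
  2. r
  3. p
  4. ~q
  5. ~r
  6. ~~r
  7. (q -> r)
  8. (p -> r)
  9. ~(p -> r)
  10. (~q -> (q -> r))
  11. ~(~q -> (q -> r))
  12. (~(p -> r) /\ ~~r)
  13. (~(~q -> (q -> r)) -> (~(p -> r) /\ ~~r))
Total distinct subformulas = 13

13


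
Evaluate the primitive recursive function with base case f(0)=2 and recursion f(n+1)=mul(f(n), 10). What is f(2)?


f(0) = 2
f(1) = mul(f(0), 10) = mul(2, 10) = 20
f(2) = mul(f(1), 10) = mul(20, 10) = 200


200


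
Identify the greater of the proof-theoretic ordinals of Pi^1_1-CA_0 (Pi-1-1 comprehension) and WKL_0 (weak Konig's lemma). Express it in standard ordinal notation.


Proof-theoretic ordinal of Pi^1_1-CA_0 (Pi-1-1 comprehension): psi_0(Omega_omega)
Proof-theoretic ordinal of WKL_0 (weak Konig's lemma): omega^omega
Comparing: omega^omega < psi_0(Omega_omega).
The larger ordinal is psi_0(Omega_omega) (from Pi^1_1-CA_0 (Pi-1-1 comprehension)).

psi_0(Omega_omega)


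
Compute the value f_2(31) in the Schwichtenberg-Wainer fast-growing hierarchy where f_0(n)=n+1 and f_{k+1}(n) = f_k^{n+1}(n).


f_2(31) = f_1^32(31)
f_1(m) = 2m + 1.
Iterating: f_1^k(n) = 2^k*(n+1) - 1.
f_2(31) = 2^32*(31+1) - 1 = 4294967296*32 - 1 = 137438953471

137438953471


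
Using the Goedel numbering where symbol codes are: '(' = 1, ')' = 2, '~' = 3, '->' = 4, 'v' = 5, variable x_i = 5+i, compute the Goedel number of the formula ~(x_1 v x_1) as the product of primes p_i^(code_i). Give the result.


Formula: ~(x_1 v x_1)
Symbol codes: [3, 1, 6, 5, 6, 2]
Primes: [2, 3, 5, 7, 11, 13]
p_1^3 = 2^3 = 8
p_2^1 = 3^1 = 3
p_3^6 = 5^6 = 15625
p_4^5 = 7^5 = 16807
p_5^6 = 11^6 = 1771561
p_6^2 = 13^2 = 169
Product = 1886966905448625000

1886966905448625000


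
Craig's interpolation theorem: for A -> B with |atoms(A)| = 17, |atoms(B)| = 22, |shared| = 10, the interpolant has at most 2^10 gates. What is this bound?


Shared atoms = 10
Craig interpolant size bound = 2^10
= 1024

1024


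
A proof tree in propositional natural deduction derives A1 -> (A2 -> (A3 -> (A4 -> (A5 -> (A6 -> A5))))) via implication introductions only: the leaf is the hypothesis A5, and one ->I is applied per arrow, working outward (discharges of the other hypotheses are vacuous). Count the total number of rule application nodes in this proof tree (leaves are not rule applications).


The formula has 6 arrows (->); its innermost consequent A5 is one of the antecedents,
so the proof starts from the hypothesis leaf A5 (not a rule application) and closes one arrow per ->I.
Building A1 -> (A2 -> (A3 -> (A4 -> (A5 -> (A6 -> A5))))) therefore takes 6 nested implication introductions.
Total inference nodes = 6

6


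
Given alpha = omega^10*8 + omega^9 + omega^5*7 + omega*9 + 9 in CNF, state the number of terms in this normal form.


CNF: omega^10*8 + omega^9 + omega^5*7 + omega*9 + 9
Count the summands separated by '+':
  term 1: omega^10*8
  term 2: omega^9
  term 3: omega^5*7
  term 4: omega*9
  term 5: 9
Total terms = 5

5


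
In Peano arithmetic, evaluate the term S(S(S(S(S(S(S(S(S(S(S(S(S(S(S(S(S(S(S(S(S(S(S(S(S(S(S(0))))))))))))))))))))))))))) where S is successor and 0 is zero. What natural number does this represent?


Counting successors applied to 0:
27 applications of S to 0 = 27

27


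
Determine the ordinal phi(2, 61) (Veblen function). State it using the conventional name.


phi(2, 61):
phi(2, beta) = zeta_beta (the beta-th zeta number, fixed point of epsilon).
phi(2, 61) = zeta_61

zeta_61


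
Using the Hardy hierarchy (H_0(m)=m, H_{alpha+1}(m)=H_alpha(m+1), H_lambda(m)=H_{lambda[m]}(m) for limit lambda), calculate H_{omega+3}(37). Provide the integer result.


H_{omega+3}(37):
Unwind the 3 successor steps: H_{omega+3}(37) = H_omega(37+3) = H_omega(40).
H_omega(m) = H_m(m) = m + m = 2m.
Result = 2 * 40 = 80

80


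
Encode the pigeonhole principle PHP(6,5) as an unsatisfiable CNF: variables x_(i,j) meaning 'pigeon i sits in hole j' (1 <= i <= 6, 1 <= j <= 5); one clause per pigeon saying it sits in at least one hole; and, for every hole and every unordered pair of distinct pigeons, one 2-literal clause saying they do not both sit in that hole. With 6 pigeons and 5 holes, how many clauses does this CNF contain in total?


PHP(6,5): 6 pigeons, 5 holes, 6*5 = 30 variables.
- pigeon clauses: one per pigeon -> 6 clauses
- hole clauses: 5 holes * C(6,2) = 5 * 15 -> 75 clauses
Total clauses = 6 + 75 = 81

81


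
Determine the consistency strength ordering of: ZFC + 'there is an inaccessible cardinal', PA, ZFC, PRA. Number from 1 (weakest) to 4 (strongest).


Ordering by consistency strength:
1. PRA
2. PA
3. ZFC
4. ZFC + 'there is an inaccessible cardinal'


ZFC + 'there is an inaccessible cardinal'=4, PA=2, ZFC=3, PRA=1


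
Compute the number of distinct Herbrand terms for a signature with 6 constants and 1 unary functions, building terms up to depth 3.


Herbrand terms by depth:
Depth 0: 6 constants
Depth 1: 6 new terms (running total: 12)
Depth 2: 6 new terms (running total: 18)
Depth 3: 6 new terms (running total: 24)
Total distinct ground terms = 24

24


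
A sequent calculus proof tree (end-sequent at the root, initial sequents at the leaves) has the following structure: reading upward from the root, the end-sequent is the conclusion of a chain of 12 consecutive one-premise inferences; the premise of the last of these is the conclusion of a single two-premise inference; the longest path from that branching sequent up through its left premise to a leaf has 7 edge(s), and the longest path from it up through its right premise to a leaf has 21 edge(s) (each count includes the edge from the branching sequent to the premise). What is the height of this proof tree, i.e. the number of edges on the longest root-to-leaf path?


Longest path through the left premise: 7 edges (measured from the branching sequent)
Longest path through the right premise: 21 edges
Height of the subtree rooted at the branching sequent: max(7, 21) = 21
The branching sequent sits 12 edges above the root (the chain of one-premise inferences), so height = 21 + 12 = 33

33


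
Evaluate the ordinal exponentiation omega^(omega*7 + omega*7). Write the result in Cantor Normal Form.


omega^(omega*7 + omega*7):
Both terms of the exponent have the same exponent 1, so they merge: omega*7 + omega*7 = omega*(7+7) = omega*14.
omega raised to a CNF ordinal is a single CNF term: Result = omega^(omega*14)

omega^(omega*14)


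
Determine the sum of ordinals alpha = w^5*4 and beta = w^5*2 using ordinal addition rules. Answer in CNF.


Ordinal addition w^5*4 + w^5*2:
Both terms have the same exponent 5.
w^e*c + w^e*d = w^e*(c+d).
Result = w^5*(4+2) = w^5*6

w^5*6


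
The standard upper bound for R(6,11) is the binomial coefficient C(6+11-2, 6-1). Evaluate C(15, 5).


R(6,11) <= C(6+11-2, 6-1) = C(15, 5)
C(15, 5) = 15! / (5! * 10!)
= 3003

3003


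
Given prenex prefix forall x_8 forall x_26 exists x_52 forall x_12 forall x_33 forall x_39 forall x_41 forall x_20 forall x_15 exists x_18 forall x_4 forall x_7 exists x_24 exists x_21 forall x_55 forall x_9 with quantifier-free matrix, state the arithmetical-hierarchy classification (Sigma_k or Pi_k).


Leading quantifier is forall, so the class is Pi.
Number of quantifier blocks = alternations + 1 = 6 + 1 = 7.
Classification: Pi_7

Pi_7


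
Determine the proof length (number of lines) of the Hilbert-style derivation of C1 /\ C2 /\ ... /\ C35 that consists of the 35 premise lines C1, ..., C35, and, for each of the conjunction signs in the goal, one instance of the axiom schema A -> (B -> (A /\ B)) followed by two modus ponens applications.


Conjoining 35 premises:
- 35 premise lines
- the goal has 34 conjunction signs; each costs 1 axiom instance + 2 MP = 3 lines: 3 * 34 = 102
Total = 35 + 102 = 137 lines.

137


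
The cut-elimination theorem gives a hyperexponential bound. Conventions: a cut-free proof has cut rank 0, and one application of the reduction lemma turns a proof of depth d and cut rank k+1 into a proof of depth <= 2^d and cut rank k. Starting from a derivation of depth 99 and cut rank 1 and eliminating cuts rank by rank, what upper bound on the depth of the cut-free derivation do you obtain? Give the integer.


Each rank reduction sends depth d to at most 2^d; cut rank r needs r reductions.
2_0(99) = 99
2_1(99) = 2^99 = 633825300114114700748351602688
Cut-free depth bound = 633825300114114700748351602688

633825300114114700748351602688


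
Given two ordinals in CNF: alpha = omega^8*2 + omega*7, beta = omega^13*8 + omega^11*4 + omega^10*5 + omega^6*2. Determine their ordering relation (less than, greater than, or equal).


Compare term by term from highest exponent:
alpha = omega^8*2 + omega*7
beta = omega^13*8 + omega^11*4 + omega^10*5 + omega^6*2
Term 1: alpha has omega^8*2, beta has omega^13*8
Term 2: alpha has omega^1*7, beta has omega^11*4
Term 3: alpha has omega^0*0, beta has omega^10*5
Term 4: alpha has omega^0*0, beta has omega^6*2
Result: alpha < beta

alpha < beta


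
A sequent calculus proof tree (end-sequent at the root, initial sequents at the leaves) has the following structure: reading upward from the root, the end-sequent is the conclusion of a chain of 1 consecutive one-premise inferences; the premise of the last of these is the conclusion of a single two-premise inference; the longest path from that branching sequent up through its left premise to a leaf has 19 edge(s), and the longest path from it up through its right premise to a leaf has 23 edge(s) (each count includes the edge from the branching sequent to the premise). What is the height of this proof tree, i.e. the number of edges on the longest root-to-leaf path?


Longest path through the left premise: 19 edges (measured from the branching sequent)
Longest path through the right premise: 23 edges
Height of the subtree rooted at the branching sequent: max(19, 23) = 23
The branching sequent sits 1 edges above the root (the chain of one-premise inferences), so height = 23 + 1 = 24

24


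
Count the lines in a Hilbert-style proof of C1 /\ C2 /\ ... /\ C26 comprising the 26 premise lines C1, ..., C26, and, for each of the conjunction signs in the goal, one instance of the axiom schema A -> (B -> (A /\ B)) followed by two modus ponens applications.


Conjoining 26 premises:
- 26 premise lines
- the goal has 25 conjunction signs; each costs 1 axiom instance + 2 MP = 3 lines: 3 * 25 = 75
Total = 26 + 75 = 101 lines.

101


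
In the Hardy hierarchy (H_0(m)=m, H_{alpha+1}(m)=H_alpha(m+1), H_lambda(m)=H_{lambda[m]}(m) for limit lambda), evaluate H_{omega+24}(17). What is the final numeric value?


H_{omega+24}(17):
Unwind the 24 successor steps: H_{omega+24}(17) = H_omega(17+24) = H_omega(41).
H_omega(m) = H_m(m) = m + m = 2m.
Result = 2 * 41 = 82

82


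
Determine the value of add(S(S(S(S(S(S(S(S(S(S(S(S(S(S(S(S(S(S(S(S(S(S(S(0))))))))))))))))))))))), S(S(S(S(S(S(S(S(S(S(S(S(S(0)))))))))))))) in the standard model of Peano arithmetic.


add(S^23(0), S^13(0)):
S^23(0) = 23
S^13(0) = 13
23 + 13 = 36

36


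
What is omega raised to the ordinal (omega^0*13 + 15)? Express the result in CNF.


omega^(omega^0*13 + 15):
omega^0 = 1, so the exponent is 13 + 15 = 28 (finite ordinal addition).
Result = omega^28, already a single CNF term.

omega^28


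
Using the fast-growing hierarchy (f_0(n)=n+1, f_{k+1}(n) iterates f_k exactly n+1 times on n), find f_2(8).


f_2(8) = f_1^9(8)
f_1(m) = 2m + 1.
Iterating: f_1^k(n) = 2^k*(n+1) - 1.
f_2(8) = 2^9*(8+1) - 1 = 512*9 - 1 = 4607

4607


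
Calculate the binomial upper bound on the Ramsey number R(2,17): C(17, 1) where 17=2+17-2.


R(2,17) <= C(2+17-2, 2-1) = C(17, 1)
C(17, 1) = 17! / (1! * 16!)
= 17

17


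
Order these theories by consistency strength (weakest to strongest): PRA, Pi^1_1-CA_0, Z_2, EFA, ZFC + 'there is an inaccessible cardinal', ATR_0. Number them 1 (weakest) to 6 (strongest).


Ordering by consistency strength:
1. EFA
2. PRA
3. ATR_0
4. Pi^1_1-CA_0
5. Z_2
6. ZFC + 'there is an inaccessible cardinal'


PRA=2, Pi^1_1-CA_0=4, Z_2=5, EFA=1, ZFC + 'there is an inaccessible cardinal'=6, ATR_0=3


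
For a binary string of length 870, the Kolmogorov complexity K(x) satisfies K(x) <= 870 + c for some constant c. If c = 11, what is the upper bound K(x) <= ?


K(x) <= |x| + c = 870 + 11 = 881

881


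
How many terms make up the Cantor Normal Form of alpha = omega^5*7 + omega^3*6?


CNF: omega^5*7 + omega^3*6
Count the summands separated by '+':
  term 1: omega^5*7
  term 2: omega^3*6
Total terms = 2

2


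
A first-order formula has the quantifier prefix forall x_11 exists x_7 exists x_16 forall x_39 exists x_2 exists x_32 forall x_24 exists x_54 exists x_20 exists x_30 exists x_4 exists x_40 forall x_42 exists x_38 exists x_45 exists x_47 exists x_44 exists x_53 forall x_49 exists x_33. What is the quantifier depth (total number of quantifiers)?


Quantifier prefix has 20 quantifier symbols.
Quantifier depth = 20

20


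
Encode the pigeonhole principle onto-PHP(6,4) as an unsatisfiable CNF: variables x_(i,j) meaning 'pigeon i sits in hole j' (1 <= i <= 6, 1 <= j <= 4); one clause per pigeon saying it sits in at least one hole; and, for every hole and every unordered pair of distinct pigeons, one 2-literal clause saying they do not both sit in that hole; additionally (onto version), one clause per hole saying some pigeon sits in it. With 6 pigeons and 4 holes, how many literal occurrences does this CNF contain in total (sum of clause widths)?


onto-PHP(6,4): 6 pigeons, 4 holes, 6*4 = 24 variables.
- pigeon clauses: one per pigeon -> 6 clauses of width 4 -> 24 literals
- hole clauses: 4 holes * C(6,2) = 4 * 15 -> 60 clauses of width 2 -> 120 literals
- onto clauses: one per hole -> 4 clauses of width 6 -> 24 literals
Total literal occurrences = 24 + 120 + 24 = 168

168


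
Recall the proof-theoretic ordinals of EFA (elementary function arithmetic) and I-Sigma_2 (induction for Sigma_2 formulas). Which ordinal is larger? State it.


Proof-theoretic ordinal of EFA (elementary function arithmetic): omega^3
Proof-theoretic ordinal of I-Sigma_2 (induction for Sigma_2 formulas): omega^(omega^omega)
Comparing: omega^3 < omega^(omega^omega).
The larger ordinal is omega^(omega^omega) (from I-Sigma_2 (induction for Sigma_2 formulas)).

omega^(omega^omega)


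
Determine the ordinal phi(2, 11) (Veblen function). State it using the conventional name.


phi(2, 11):
phi(2, beta) = zeta_beta (the beta-th zeta number, fixed point of epsilon).
phi(2, 11) = zeta_11

zeta_11


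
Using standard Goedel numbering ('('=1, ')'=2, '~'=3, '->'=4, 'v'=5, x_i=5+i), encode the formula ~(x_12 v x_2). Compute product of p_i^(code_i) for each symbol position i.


Formula: ~(x_12 v x_2)
Symbol codes: [3, 1, 17, 5, 7, 2]
Primes: [2, 3, 5, 7, 11, 13]
p_1^3 = 2^3 = 8
p_2^1 = 3^1 = 3
p_3^17 = 5^17 = 762939453125
p_4^5 = 7^5 = 16807
p_5^7 = 11^7 = 19487171
p_6^2 = 13^2 = 169
Product = 1013507615231195068359375000

1013507615231195068359375000


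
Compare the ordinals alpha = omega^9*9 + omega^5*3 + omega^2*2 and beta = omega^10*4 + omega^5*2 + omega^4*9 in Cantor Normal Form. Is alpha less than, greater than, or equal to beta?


Compare term by term from highest exponent:
alpha = omega^9*9 + omega^5*3 + omega^2*2
beta = omega^10*4 + omega^5*2 + omega^4*9
Term 1: alpha has omega^9*9, beta has omega^10*4
Term 2: alpha has omega^5*3, beta has omega^5*2
Term 3: alpha has omega^2*2, beta has omega^4*9
Result: alpha < beta

alpha < beta


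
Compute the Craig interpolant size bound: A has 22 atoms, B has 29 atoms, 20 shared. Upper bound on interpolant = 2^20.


Shared atoms = 20
Craig interpolant size bound = 2^20
= 1048576

1048576


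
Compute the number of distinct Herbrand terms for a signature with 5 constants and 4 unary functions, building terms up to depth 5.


Herbrand terms by depth:
Depth 0: 5 constants
Depth 1: 20 new terms (running total: 25)
Depth 2: 80 new terms (running total: 105)
Depth 3: 320 new terms (running total: 425)
Depth 4: 1280 new terms (running total: 1705)
Depth 5: 5120 new terms (running total: 6825)
Total distinct ground terms = 6825

6825


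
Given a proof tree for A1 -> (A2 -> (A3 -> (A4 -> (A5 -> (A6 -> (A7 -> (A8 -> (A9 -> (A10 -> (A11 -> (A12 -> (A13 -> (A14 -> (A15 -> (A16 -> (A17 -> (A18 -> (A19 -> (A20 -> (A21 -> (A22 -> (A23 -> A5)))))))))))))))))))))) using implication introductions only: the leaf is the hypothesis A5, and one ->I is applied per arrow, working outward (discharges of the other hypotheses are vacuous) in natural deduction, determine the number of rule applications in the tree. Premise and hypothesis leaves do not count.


The formula has 23 arrows (->); its innermost consequent A5 is one of the antecedents,
so the proof starts from the hypothesis leaf A5 (not a rule application) and closes one arrow per ->I.
Building A1 -> (A2 -> (A3 -> (A4 -> (A5 -> (A6 -> (A7 -> (A8 -> (A9 -> (A10 -> (A11 -> (A12 -> (A13 -> (A14 -> (A15 -> (A16 -> (A17 -> (A18 -> (A19 -> (A20 -> (A21 -> (A22 -> (A23 -> A5)))))))))))))))))))))) therefore takes 23 nested implication introductions.
Total inference nodes = 23

23


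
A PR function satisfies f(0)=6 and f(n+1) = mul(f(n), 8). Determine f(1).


f(0) = 6
f(1) = mul(f(0), 8) = mul(6, 8) = 48


48


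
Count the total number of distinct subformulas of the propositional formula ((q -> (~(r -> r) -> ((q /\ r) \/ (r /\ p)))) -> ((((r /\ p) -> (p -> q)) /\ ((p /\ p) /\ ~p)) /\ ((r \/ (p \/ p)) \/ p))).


Formula: ((q -> (~(r -> r) -> ((q /\ r) \/ (r /\ p)))) -> ((((r /\ p) -> (p -> q)) /\ ((p /\ p) /\ ~p)) /\ ((r \/ (p \/ p)) \/ p)))
Subformulas found:
  1. r
  2. q
  3. p
  4. ~p
  5. (p \/ p)
  6. (q /\ r)
  7. (r /\ p)
  8. (r -> r)
  9. (p /\ p)
  10. (p -> q)
  11. ~(r -> r)
  12. (r \/ (p \/ p))
  13. ((p /\ p) /\ ~p)
  14. ((r /\ p) -> (p -> q))
  15. ((q /\ r) \/ (r /\ p))
  16. ((r \/ (p \/ p)) \/ p)
  17. (~(r -> r) -> ((q /\ r) \/ (r /\ p)))
  18. (q -> (~(r -> r) -> ((q /\ r) \/ (r /\ p))))
  19. (((r /\ p) -> (p -> q)) /\ ((p /\ p) /\ ~p))
  20. ((((r /\ p) -> (p -> q)) /\ ((p /\ p) /\ ~p)) /\ ((r \/ (p \/ p)) \/ p))
  21. ((q -> (~(r -> r) -> ((q /\ r) \/ (r /\ p)))) -> ((((r /\ p) -> (p -> q)) /\ ((p /\ p) /\ ~p)) /\ ((r \/ (p \/ p)) \/ p)))
Total distinct subformulas = 21

21


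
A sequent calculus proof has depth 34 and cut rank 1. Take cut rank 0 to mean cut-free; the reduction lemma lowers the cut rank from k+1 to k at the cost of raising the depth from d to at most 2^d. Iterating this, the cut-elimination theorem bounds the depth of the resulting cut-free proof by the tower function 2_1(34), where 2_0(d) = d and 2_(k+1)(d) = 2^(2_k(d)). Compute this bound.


Each rank reduction sends depth d to at most 2^d; cut rank r needs r reductions.
2_0(34) = 34
2_1(34) = 2^34 = 17179869184
Cut-free depth bound = 17179869184

17179869184


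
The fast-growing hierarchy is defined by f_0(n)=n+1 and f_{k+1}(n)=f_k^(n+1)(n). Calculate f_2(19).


f_2(19) = f_1^20(19)
f_1(m) = 2m + 1.
Iterating: f_1^k(n) = 2^k*(n+1) - 1.
f_2(19) = 2^20*(19+1) - 1 = 1048576*20 - 1 = 20971519

20971519
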